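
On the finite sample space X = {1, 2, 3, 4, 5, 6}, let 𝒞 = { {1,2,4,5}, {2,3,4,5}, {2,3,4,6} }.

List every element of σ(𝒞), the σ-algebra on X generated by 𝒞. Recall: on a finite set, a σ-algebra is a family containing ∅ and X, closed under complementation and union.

Seed the family with 𝒞 together with ∅ and X: { {}, {1,2,4,5}, {2,3,4,5}, {2,3,4,6}, X }.
Step 1: 5 new —
  {1,5}  = ᶜ of {2,3,4,6}
  {1,6}  = ᶜ of {2,3,4,5}
  {3,6}  = ᶜ of {1,2,4,5}
  {1,2,3,4,5}  = {2,3,4,5} ∪ {1,2,4,5}
  {2,3,4,5,6}  = {2,3,4,6} ∪ {2,3,4,5}
  |family| = 10
Step 2. New:
  {1}  = ᶜ of {2,3,4,5,6}
  {6}  = ᶜ of {1,2,3,4,5}
  {1,3,6}  = {1,6} ∪ {3,6}
  {1,5,6}  = {1,6} ∪ {1,5}
  {1,3,5,6}  = {3,6} ∪ {1,5}
  {1,2,3,4,6}  = {1,6} ∪ {2,3,4,6}
  {1,2,4,5,6}  = {1,6} ∪ {1,2,4,5}
  |family| = 17
Step 3 (5 new):
  {3}  = ᶜ of {1,2,4,5,6}
  {5}  = ᶜ of {1,2,3,4,6}
  {2,4}  = ᶜ of {1,3,5,6}
  {2,3,4}  = ᶜ of {1,5,6}
  {2,4,5}  = ᶜ of {1,3,6}
  |family| = 22
Step 4 (10 new):
  {1,3}  = {3} ∪ {1}
  {3,5}  = {5} ∪ {3}
  {5,6}  = {6} ∪ {5}
  {1,2,4}  = {2,4} ∪ {1}
  {1,3,5}  = {3} ∪ {1,5}
  {2,4,6}  = {6} ∪ {2,4}
  {3,5,6}  = {5} ∪ {3,6}
  {1,2,3,4}  = {2,3,4} ∪ {1}
  {1,2,4,6}  = {1,6} ∪ {2,4}
  {2,4,5,6}  = {6} ∪ {2,4,5}
  |family| = 32
Step 5: closed — nothing new.

|σ(𝒞)| = 32.  σ(𝒞) = { {}, {1}, {3}, {5}, {6}, {1,3}, {1,5}, {1,6}, {2,4}, {3,5}, {3,6}, {5,6}, {1,2,4}, {1,3,5}, {1,3,6}, {1,5,6}, {2,3,4}, {2,4,5}, {2,4,6}, {3,5,6}, {1,2,3,4}, {1,2,4,5}, {1,2,4,6}, {1,3,5,6}, {2,3,4,5}, {2,3,4,6}, {2,4,5,6}, {1,2,3,4,5}, {1,2,3,4,6}, {1,2,4,5,6}, {2,3,4,5,6}, X }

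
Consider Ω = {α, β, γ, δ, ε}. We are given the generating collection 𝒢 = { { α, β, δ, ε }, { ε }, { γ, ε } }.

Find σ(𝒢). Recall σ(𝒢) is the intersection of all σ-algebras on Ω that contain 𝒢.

Start: 𝒢 ∪ {∅, Ω} = { {}, { ε }, { γ, ε }, { α, β, δ, ε }, Ω }.
Iteration 1 (3 new):
  { γ }  = complement { α, β, δ, ε }
  { α, β, δ }  = complement { γ, ε }
  { α, β, γ, δ }  = complement { ε }
  |family| = 8
Iteration 2: stable.

Therefore σ(𝒢) = { {}, { γ }, { ε }, { γ, ε }, { α, β, δ }, { α, β, γ, δ }, { α, β, δ, ε }, Ω } (|σ(𝒢)| = 8).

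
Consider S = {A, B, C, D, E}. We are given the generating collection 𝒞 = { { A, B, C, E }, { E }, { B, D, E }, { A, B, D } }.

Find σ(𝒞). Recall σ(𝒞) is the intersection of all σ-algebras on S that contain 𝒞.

Start: 𝒞 ∪ {∅, S} = { {}, { E }, { A, B, D }, { B, D, E }, { A, B, C, E }, S }.
Round 1. New:
  { D }  = { A, B, C, E }ᶜ
  { A, C }  = { B, D, E }ᶜ
  { C, E }  = { A, B, D }ᶜ
  { A, B, C, D }  = { E }ᶜ
  { A, B, D, E }  = { A, B, D } ∪ { B, D, E }
  (now 11)
Round 2: 6 new —
  { C }  = { A, B, D, E }ᶜ
  { D, E }  = { E } ∪ { D }
  { A, C, D }  = { A, C } ∪ { D }
  { A, C, E }  = { E } ∪ { A, C }
  { C, D, E }  = { D } ∪ { C, E }
  { B, C, D, E }  = { C, E } ∪ { B, D, E }
  (now 17)
Round 3 (7 new):
  { A }  = { B, C, D, E }ᶜ
  { A, B }  = { C, D, E }ᶜ
  { B, D }  = { A, C, E }ᶜ
  { B, E }  = { A, C, D }ᶜ
  { C, D }  = { C } ∪ { D }
  { A, B, C }  = { D, E }ᶜ
  { A, C, D, E }  = { D, E } ∪ { A, C, D }
  (now 24)
Round 4: +7 →
  { B }  = { A, C, D, E }ᶜ
  { A, D }  = { D } ∪ { A }
  { A, E }  = { E } ∪ { A }
  { A, B, E }  = { C, D }ᶜ
  { A, D, E }  = { D, E } ∪ { A }
  { B, C, D }  = { C, D } ∪ { B, D }
  { B, C, E }  = { B, E } ∪ { C }
  (now 31)
Round 5: +1 →
  { B, C }  = { A, D, E }ᶜ
  (now 32)
Round 6: stable.

|σ(𝒞)| = 32.  σ(𝒞) = { {}, { A }, { B }, { C }, { D }, { E }, { A, B }, { A, C }, { A, D }, { A, E }, { B, C }, { B, D }, { B, E }, { C, D }, { C, E }, { D, E }, { A, B, C }, { A, B, D }, { A, B, E }, { A, C, D }, { A, C, E }, { A, D, E }, { B, C, D }, { B, C, E }, { B, D, E }, { C, D, E }, { A, B, C, D }, { A, B, C, E }, { A, B, D, E }, { A, C, D, E }, { B, C, D, E }, S }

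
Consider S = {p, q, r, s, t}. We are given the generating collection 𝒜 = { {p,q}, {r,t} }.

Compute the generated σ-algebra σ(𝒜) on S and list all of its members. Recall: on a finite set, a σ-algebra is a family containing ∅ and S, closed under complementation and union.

|σ(𝒜)| = 8.  σ(𝒜) = { {}, {s}, {p,q}, {r,t}, {p,q,s}, {r,s,t}, {p,q,r,t}, S }

Check:
Take S₀ = 𝒜 ∪ {∅, S} = { {}, {p,q}, {r,t}, S }.
Step 1: +3 →
  {p,q,s}  = complement {r,t}
  {r,s,t}  = complement {p,q}
  {p,q,r,t}  = {p,q} ∪ {r,t}
  (now 7)
Step 2 adds 1:
  {s}  = complement {p,q,r,t}
  (now 8)
Step 3: closed — nothing new.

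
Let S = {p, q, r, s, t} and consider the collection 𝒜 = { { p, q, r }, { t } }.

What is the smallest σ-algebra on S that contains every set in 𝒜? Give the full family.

Begin from { {  }, { t }, { p, q, r }, S } (that is, 𝒜 plus ∅ and S).
Step 1. New:
  { s, t }  = S∖{ p, q, r }
  { p, q, r, s }  = S∖{ t }
  { p, q, r, t }  = { p, q, r } ∪ { t }
Step 2: +1 →
  { s }  = S∖{ p, q, r, t }
Step 3: closed — nothing new.

σ(𝒜) = { {  }, { s }, { t }, { s, t }, { p, q, r }, { p, q, r, s }, { p, q, r, t }, S }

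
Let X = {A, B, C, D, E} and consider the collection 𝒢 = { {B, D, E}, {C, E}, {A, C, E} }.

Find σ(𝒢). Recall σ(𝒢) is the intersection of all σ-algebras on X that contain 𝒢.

Begin from { {}, {C, E}, {A, C, E}, {B, D, E}, X } (that is, 𝒢 plus ∅ and X).
Step 1: 4 new —
  {A, C}  = X∖{B, D, E}
  {B, D}  = X∖{A, C, E}
  {A, B, D}  = X∖{C, E}
  {B, C, D, E}  = {C, E} ∪ {B, D, E}
  — 9 sets.
Step 2: +3 →
  {A}  = X∖{B, C, D, E}
  {A, B, C, D}  = {A, B, D} ∪ {A, C}
  {A, B, D, E}  = {A, B, D} ∪ {B, D, E}
  — 12 sets.
Step 3: +2 →
  {C}  = X∖{A, B, D, E}
  {E}  = X∖{A, B, C, D}
  — 14 sets.
Step 4: 2 new —
  {A, E}  = {E} ∪ {A}
  {B, C, D}  = {C} ∪ {B, D}
  — 16 sets.
Step 5 adds nothing — fixpoint reached.

Therefore σ(𝒢) = { {}, {A}, {C}, {E}, {A, C}, {A, E}, {B, D}, {C, E}, {A, B, D}, {A, C, E}, {B, C, D}, {B, D, E}, {A, B, C, D}, {A, B, D, E}, {B, C, D, E}, X } (|σ(𝒢)| = 16).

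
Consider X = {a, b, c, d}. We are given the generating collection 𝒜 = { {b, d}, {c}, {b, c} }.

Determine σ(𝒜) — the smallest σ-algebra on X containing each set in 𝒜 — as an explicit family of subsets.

σ(𝒜) (16 sets): { {}, {a}, {b}, {c}, {d}, {a, b}, {a, c}, {a, d}, {b, c}, {b, d}, {c, d}, {a, b, c}, {a, b, d}, {a, c, d}, {b, c, d}, X }

Check:
Begin from { {}, {c}, {b, c}, {b, d}, X } (that is, 𝒜 plus ∅ and X).
Round 1: +4 →
  {a, c}  = complement {b, d}
  {a, d}  = complement {b, c}
  {a, b, d}  = complement {c}
  {b, c, d}  = {c} ∪ {b, d}
  |family| = 9
Round 2 adds 3:
  {a}  = complement {b, c, d}
  {a, b, c}  = {b, c} ∪ {a, c}
  {a, c, d}  = {c} ∪ {a, d}
  |family| = 12
Round 3: 2 new —
  {b}  = complement {a, c, d}
  {d}  = complement {a, b, c}
  |family| = 14
Round 4 adds 2:
  {a, b}  = {b} ∪ {a}
  {c, d}  = {c} ∪ {d}
  |family| = 16
Round 5: closed — nothing new.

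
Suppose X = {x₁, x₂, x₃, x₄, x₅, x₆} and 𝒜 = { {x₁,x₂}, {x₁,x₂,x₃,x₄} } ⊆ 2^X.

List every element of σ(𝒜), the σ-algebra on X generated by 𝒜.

Begin from { {}, {x₁,x₂}, {x₁,x₂,x₃,x₄}, X } (that is, 𝒜 plus ∅ and X).
Step 1 adds 2:
  {x₅,x₆}  = complement {x₁,x₂,x₃,x₄}
  {x₃,x₄,x₅,x₆}  = complement {x₁,x₂}
  (now 6)
Step 2 adds 1:
  {x₁,x₂,x₅,x₆}  = {x₅,x₆} ∪ {x₁,x₂}
  (now 7)
Step 3: 1 new —
  {x₃,x₄}  = complement {x₁,x₂,x₅,x₆}
  (now 8)
Step 4: already closed under ᶜ and ∪.

|σ(𝒜)| = 8.  σ(𝒜) = { {}, {x₁,x₂}, {x₃,x₄}, {x₅,x₆}, {x₁,x₂,x₃,x₄}, {x₁,x₂,x₅,x₆}, {x₃,x₄,x₅,x₆}, X }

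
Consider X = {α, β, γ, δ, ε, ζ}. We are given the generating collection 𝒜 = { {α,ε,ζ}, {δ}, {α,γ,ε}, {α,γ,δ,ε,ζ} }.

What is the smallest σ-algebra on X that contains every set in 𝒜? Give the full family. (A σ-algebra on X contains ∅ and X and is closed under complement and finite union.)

Start: 𝒜 ∪ {∅, X} = { {}, {δ}, {α,γ,ε}, {α,ε,ζ}, {α,γ,δ,ε,ζ}, X }.
Round 1 (7 new):
  {β}  = ᶜ of {α,γ,δ,ε,ζ}
  {β,γ,δ}  = ᶜ of {α,ε,ζ}
  {β,δ,ζ}  = ᶜ of {α,γ,ε}
  {α,γ,δ,ε}  = {δ} ∪ {α,γ,ε}
  {α,γ,ε,ζ}  = {α,ε,ζ} ∪ {α,γ,ε}
  {α,δ,ε,ζ}  = {α,ε,ζ} ∪ {δ}
  {α,β,γ,ε,ζ}  = ᶜ of {δ}
  [13 total]
Round 2 adds 8:
  {β,γ}  = ᶜ of {α,δ,ε,ζ}
  {β,δ}  = ᶜ of {α,γ,ε,ζ}
  {β,ζ}  = ᶜ of {α,γ,δ,ε}
  {α,β,γ,ε}  = {α,γ,ε} ∪ {β}
  {α,β,ε,ζ}  = {β} ∪ {α,ε,ζ}
  {β,γ,δ,ζ}  = {β,δ,ζ} ∪ {β,γ,δ}
  {α,β,γ,δ,ε}  = {β,γ,δ} ∪ {α,γ,ε}
  {α,β,δ,ε,ζ}  = {β,δ,ζ} ∪ {α,δ,ε,ζ}
  [21 total]
Round 3: 6 new —
  {γ}  = ᶜ of {α,β,δ,ε,ζ}
  {ζ}  = ᶜ of {α,β,γ,δ,ε}
  {α,ε}  = ᶜ of {β,γ,δ,ζ}
  {γ,δ}  = ᶜ of {α,β,ε,ζ}
  {δ,ζ}  = ᶜ of {α,β,γ,ε}
  {β,γ,ζ}  = {β,ζ} ∪ {β,γ}
  [27 total]
Round 4 adds 5:
  {γ,ζ}  = {ζ} ∪ {γ}
  {α,β,ε}  = {β} ∪ {α,ε}
  {α,δ,ε}  = ᶜ of {β,γ,ζ}
  {γ,δ,ζ}  = {γ,δ} ∪ {ζ}
  {α,β,δ,ε}  = {α,ε} ∪ {β,δ}
  [32 total]
Round 5 adds nothing — fixpoint reached.

|σ(𝒜)| = 32.  σ(𝒜) = { {}, {β}, {γ}, {δ}, {ζ}, {α,ε}, {β,γ}, {β,δ}, {β,ζ}, {γ,δ}, {γ,ζ}, {δ,ζ}, {α,β,ε}, {α,γ,ε}, {α,δ,ε}, {α,ε,ζ}, {β,γ,δ}, {β,γ,ζ}, {β,δ,ζ}, {γ,δ,ζ}, {α,β,γ,ε}, {α,β,δ,ε}, {α,β,ε,ζ}, {α,γ,δ,ε}, {α,γ,ε,ζ}, {α,δ,ε,ζ}, {β,γ,δ,ζ}, {α,β,γ,δ,ε}, {α,β,γ,ε,ζ}, {α,β,δ,ε,ζ}, {α,γ,δ,ε,ζ}, X }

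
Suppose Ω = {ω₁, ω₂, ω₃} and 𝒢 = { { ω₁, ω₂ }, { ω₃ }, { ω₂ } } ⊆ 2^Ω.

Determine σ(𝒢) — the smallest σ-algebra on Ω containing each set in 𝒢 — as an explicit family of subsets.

Initial family (5 sets): { {  }, { ω₂ }, { ω₃ }, { ω₁, ω₂ }, Ω }.
Round 1 (2 new):
  { ω₁, ω₃ }  = Ω∖{ ω₂ }
  { ω₂, ω₃ }  = { ω₃ } ∪ { ω₂ }
Round 2: +1 →
  { ω₁ }  = Ω∖{ ω₂, ω₃ }
Round 3 adds nothing — fixpoint reached.

|σ(𝒢)| = 8.  σ(𝒢) = { {  }, { ω₁ }, { ω₂ }, { ω₃ }, { ω₁, ω₂ }, { ω₁, ω₃ }, { ω₂, ω₃ }, Ω }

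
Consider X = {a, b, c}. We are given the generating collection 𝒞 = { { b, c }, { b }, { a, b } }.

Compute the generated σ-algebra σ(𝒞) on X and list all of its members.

σ(𝒞) = { {  }, { a }, { b }, { c }, { a, b }, { a, c }, { b, c }, X }

Derivation:
Start: 𝒞 ∪ {∅, X} = { {  }, { b }, { a, b }, { b, c }, X }.
Step 1. New:
  { a }  = { b, c }ᶜ
  { c }  = { a, b }ᶜ
  { a, c }  = { b }ᶜ
After Step 2 the family is unchanged; done.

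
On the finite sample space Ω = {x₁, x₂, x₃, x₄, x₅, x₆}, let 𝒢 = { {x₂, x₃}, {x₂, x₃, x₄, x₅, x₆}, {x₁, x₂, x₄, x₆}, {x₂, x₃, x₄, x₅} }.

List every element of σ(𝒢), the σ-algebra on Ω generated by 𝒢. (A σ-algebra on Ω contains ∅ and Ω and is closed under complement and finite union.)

Initial family (6 sets): { ∅, {x₂, x₃}, {x₁, x₂, x₄, x₆}, {x₂, x₃, x₄, x₅}, {x₂, x₃, x₄, x₅, x₆}, Ω }.
Round 1 (5 new):
  {x₁}  = complement {x₂, x₃, x₄, x₅, x₆}
  {x₁, x₆}  = complement {x₂, x₃, x₄, x₅}
  {x₃, x₅}  = complement {x₁, x₂, x₄, x₆}
  {x₁, x₄, x₅, x₆}  = complement {x₂, x₃}
  {x₁, x₂, x₃, x₄, x₆}  = {x₁, x₂, x₄, x₆} ∪ {x₂, x₃}
Round 2 adds 9:
  {x₅}  = complement {x₁, x₂, x₃, x₄, x₆}
  {x₁, x₂, x₃}  = {x₂, x₃} ∪ {x₁}
  {x₁, x₃, x₅}  = {x₃, x₅} ∪ {x₁}
  {x₂, x₃, x₅}  = {x₂, x₃} ∪ {x₃, x₅}
  {x₁, x₂, x₃, x₆}  = {x₁, x₆} ∪ {x₂, x₃}
  {x₁, x₃, x₅, x₆}  = {x₁, x₆} ∪ {x₃, x₅}
  {x₁, x₂, x₃, x₄, x₅}  = {x₂, x₃, x₄, x₅} ∪ {x₁}
  {x₁, x₂, x₄, x₅, x₆}  = {x₁, x₂, x₄, x₆} ∪ {x₁, x₄, x₅, x₆}
  {x₁, x₃, x₄, x₅, x₆}  = {x₁, x₄, x₅, x₆} ∪ {x₃, x₅}
Round 3 (12 new):
  {x₂}  = complement {x₁, x₃, x₄, x₅, x₆}
  {x₃}  = complement {x₁, x₂, x₄, x₅, x₆}
  {x₆}  = complement {x₁, x₂, x₃, x₄, x₅}
  {x₁, x₅}  = {x₅} ∪ {x₁}
  {x₂, x₄}  = complement {x₁, x₃, x₅, x₆}
  {x₄, x₅}  = complement {x₁, x₂, x₃, x₆}
  {x₁, x₄, x₆}  = complement {x₂, x₃, x₅}
  {x₁, x₅, x₆}  = {x₁, x₆} ∪ {x₅}
  {x₂, x₄, x₆}  = complement {x₁, x₃, x₅}
  {x₄, x₅, x₆}  = complement {x₁, x₂, x₃}
  {x₁, x₂, x₃, x₅}  = {x₁, x₃, x₅} ∪ {x₁, x₂, x₃}
  {x₁, x₂, x₃, x₅, x₆}  = {x₁, x₆} ∪ {x₂, x₃, x₅}
Round 4 (27 new):
  {x₄}  = complement {x₁, x₂, x₃, x₅, x₆}
  {x₁, x₂}  = {x₂} ∪ {x₁}
  {x₁, x₃}  = {x₃} ∪ {x₁}
  {x₂, x₅}  = {x₂} ∪ {x₅}
  {x₂, x₆}  = {x₂} ∪ {x₆}
  {x₃, x₆}  = {x₆} ∪ {x₃}
  {x₄, x₆}  = complement {x₁, x₂, x₃, x₅}
  {x₅, x₆}  = {x₆} ∪ {x₅}
  {x₁, x₂, x₄}  = {x₂, x₄} ∪ {x₁}
  {x₁, x₂, x₅}  = {x₂} ∪ {x₁, x₅}
  {x₁, x₂, x₆}  = {x₁, x₆} ∪ {x₂}
  {x₁, x₃, x₆}  = {x₁, x₆} ∪ {x₃}
  {x₁, x₄, x₅}  = {x₄, x₅} ∪ {x₁, x₅}
  {x₂, x₃, x₄}  = complement {x₁, x₅, x₆}
  {x₂, x₃, x₆}  = {x₆} ∪ {x₂, x₃}
  {x₂, x₄, x₅}  = {x₂} ∪ {x₄, x₅}
  {x₃, x₄, x₅}  = {x₄, x₅} ∪ {x₃}
  {x₃, x₅, x₆}  = {x₆} ∪ {x₃, x₅}
  {x₁, x₂, x₃, x₄}  = {x₁, x₂, x₃} ∪ {x₂, x₄}
  {x₁, x₂, x₄, x₅}  = {x₁, x₅} ∪ {x₂, x₄}
  {x₁, x₂, x₅, x₆}  = {x₂} ∪ {x₁, x₅, x₆}
  {x₁, x₃, x₄, x₅}  = {x₁, x₃, x₅} ∪ {x₄, x₅}
  {x₁, x₃, x₄, x₆}  = {x₁, x₄, x₆} ∪ {x₃}
  {x₂, x₃, x₄, x₆}  = complement {x₁, x₅}
  {x₂, x₃, x₅, x₆}  = {x₆} ∪ {x₂, x₃, x₅}
  {x₂, x₄, x₅, x₆}  = {x₂, x₄, x₆} ∪ {x₅}
  {x₃, x₄, x₅, x₆}  = {x₃} ∪ {x₄, x₅, x₆}
Round 5 adds 5:
  {x₁, x₄}  = complement {x₂, x₃, x₅, x₆}
  {x₃, x₄}  = complement {x₁, x₂, x₅, x₆}
  {x₁, x₃, x₄}  = {x₁, x₃} ∪ {x₄}
  {x₂, x₅, x₆}  = {x₂, x₅} ∪ {x₅, x₆}
  {x₃, x₄, x₆}  = complement {x₁, x₂, x₅}
Round 6: stable.

|σ(𝒢)| = 64.  σ(𝒢) = { ∅, {x₁}, {x₂}, {x₃}, {x₄}, {x₅}, {x₆}, {x₁, x₂}, {x₁, x₃}, {x₁, x₄}, {x₁, x₅}, {x₁, x₆}, {x₂, x₃}, {x₂, x₄}, {x₂, x₅}, {x₂, x₆}, {x₃, x₄}, {x₃, x₅}, {x₃, x₆}, {x₄, x₅}, {x₄, x₆}, {x₅, x₆}, {x₁, x₂, x₃}, {x₁, x₂, x₄}, {x₁, x₂, x₅}, {x₁, x₂, x₆}, {x₁, x₃, x₄}, {x₁, x₃, x₅}, {x₁, x₃, x₆}, {x₁, x₄, x₅}, {x₁, x₄, x₆}, {x₁, x₅, x₆}, {x₂, x₃, x₄}, {x₂, x₃, x₅}, {x₂, x₃, x₆}, {x₂, x₄, x₅}, {x₂, x₄, x₆}, {x₂, x₅, x₆}, {x₃, x₄, x₅}, {x₃, x₄, x₆}, {x₃, x₅, x₆}, {x₄, x₅, x₆}, {x₁, x₂, x₃, x₄}, {x₁, x₂, x₃, x₅}, {x₁, x₂, x₃, x₆}, {x₁, x₂, x₄, x₅}, {x₁, x₂, x₄, x₆}, {x₁, x₂, x₅, x₆}, {x₁, x₃, x₄, x₅}, {x₁, x₃, x₄, x₆}, {x₁, x₃, x₅, x₆}, {x₁, x₄, x₅, x₆}, {x₂, x₃, x₄, x₅}, {x₂, x₃, x₄, x₆}, {x₂, x₃, x₅, x₆}, {x₂, x₄, x₅, x₆}, {x₃, x₄, x₅, x₆}, {x₁, x₂, x₃, x₄, x₅}, {x₁, x₂, x₃, x₄, x₆}, {x₁, x₂, x₃, x₅, x₆}, {x₁, x₂, x₄, x₅, x₆}, {x₁, x₃, x₄, x₅, x₆}, {x₂, x₃, x₄, x₅, x₆}, Ω }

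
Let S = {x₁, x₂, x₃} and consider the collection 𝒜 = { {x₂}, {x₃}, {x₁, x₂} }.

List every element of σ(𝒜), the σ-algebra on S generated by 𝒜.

Begin from { {}, {x₂}, {x₃}, {x₁, x₂}, S } (that is, 𝒜 plus ∅ and S).
Pass 1: 2 new —
  {x₁, x₃}  = complement {x₂}
  {x₂, x₃}  = {x₃} ∪ {x₂}
  — 7 sets.
Pass 2 (1 new):
  {x₁}  = complement {x₂, x₃}
  — 8 sets.
Pass 3: no new sets; the family is a σ-algebra.

σ(𝒜) = { {}, {x₁}, {x₂}, {x₃}, {x₁, x₂}, {x₁, x₃}, {x₂, x₃}, S }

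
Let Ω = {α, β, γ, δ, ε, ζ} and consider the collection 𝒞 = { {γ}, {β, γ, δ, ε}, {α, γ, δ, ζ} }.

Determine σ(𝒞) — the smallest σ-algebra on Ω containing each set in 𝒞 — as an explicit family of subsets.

|σ(𝒞)| = 16.  σ(𝒞) = { {}, {γ}, {δ}, {α, ζ}, {β, ε}, {γ, δ}, {α, γ, ζ}, {α, δ, ζ}, {β, γ, ε}, {β, δ, ε}, {α, β, ε, ζ}, {α, γ, δ, ζ}, {β, γ, δ, ε}, {α, β, γ, ε, ζ}, {α, β, δ, ε, ζ}, Ω }

Working:
Start: 𝒞 ∪ {∅, Ω} = { {}, {γ}, {α, γ, δ, ζ}, {β, γ, δ, ε}, Ω }.
Step 1 adds 3:
  {α, ζ}  = {β, γ, δ, ε}ᶜ
  {β, ε}  = {α, γ, δ, ζ}ᶜ
  {α, β, δ, ε, ζ}  = {γ}ᶜ
  |family| = 8
Step 2 (3 new):
  {α, γ, ζ}  = {γ} ∪ {α, ζ}
  {β, γ, ε}  = {γ} ∪ {β, ε}
  {α, β, ε, ζ}  = {β, ε} ∪ {α, ζ}
  |family| = 11
Step 3: 4 new —
  {γ, δ}  = {α, β, ε, ζ}ᶜ
  {α, δ, ζ}  = {β, γ, ε}ᶜ
  {β, δ, ε}  = {α, γ, ζ}ᶜ
  {α, β, γ, ε, ζ}  = {γ} ∪ {α, β, ε, ζ}
  |family| = 15
Step 4: 1 new —
  {δ}  = {α, β, γ, ε, ζ}ᶜ
  |family| = 16
Step 5: no new sets; the family is a σ-algebra.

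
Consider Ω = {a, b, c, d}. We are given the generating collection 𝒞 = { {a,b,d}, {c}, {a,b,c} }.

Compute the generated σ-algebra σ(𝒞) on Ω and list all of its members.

σ(𝒞) = { {}, {c}, {d}, {a,b}, {c,d}, {a,b,c}, {a,b,d}, Ω }

Check:
Take S₀ = 𝒞 ∪ {∅, Ω} = { {}, {c}, {a,b,c}, {a,b,d}, Ω }.
Iteration 1 adds 1:
  {d}  = Ω∖{a,b,c}
  — 6 sets.
Iteration 2. New:
  {c,d}  = {d} ∪ {c}
  — 7 sets.
Iteration 3 adds 1:
  {a,b}  = Ω∖{c,d}
  — 8 sets.
Iteration 4: already closed under ᶜ and ∪.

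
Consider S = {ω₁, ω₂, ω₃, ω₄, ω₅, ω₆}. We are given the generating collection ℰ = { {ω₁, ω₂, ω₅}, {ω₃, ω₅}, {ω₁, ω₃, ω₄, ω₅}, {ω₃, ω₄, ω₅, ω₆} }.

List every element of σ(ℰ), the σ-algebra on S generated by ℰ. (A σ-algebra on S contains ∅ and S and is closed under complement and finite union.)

Start: ℰ ∪ {∅, S} = { ∅, {ω₃, ω₅}, {ω₁, ω₂, ω₅}, {ω₁, ω₃, ω₄, ω₅}, {ω₃, ω₄, ω₅, ω₆}, S }.
Round 1: +7 →
  {ω₁, ω₂}  = complement {ω₃, ω₄, ω₅, ω₆}
  {ω₂, ω₆}  = complement {ω₁, ω₃, ω₄, ω₅}
  {ω₃, ω₄, ω₆}  = complement {ω₁, ω₂, ω₅}
  {ω₁, ω₂, ω₃, ω₅}  = {ω₁, ω₂, ω₅} ∪ {ω₃, ω₅}
  {ω₁, ω₂, ω₄, ω₆}  = complement {ω₃, ω₅}
  {ω₁, ω₂, ω₃, ω₄, ω₅}  = {ω₁, ω₂, ω₅} ∪ {ω₁, ω₃, ω₄, ω₅}
  {ω₁, ω₃, ω₄, ω₅, ω₆}  = {ω₁, ω₃, ω₄, ω₅} ∪ {ω₃, ω₄, ω₅, ω₆}
  [13 total]
Round 2: +11 →
  {ω₂}  = complement {ω₁, ω₃, ω₄, ω₅, ω₆}
  {ω₆}  = complement {ω₁, ω₂, ω₃, ω₄, ω₅}
  {ω₄, ω₆}  = complement {ω₁, ω₂, ω₃, ω₅}
  {ω₁, ω₂, ω₆}  = {ω₁, ω₂} ∪ {ω₂, ω₆}
  {ω₁, ω₂, ω₅, ω₆}  = {ω₂, ω₆} ∪ {ω₁, ω₂, ω₅}
  {ω₂, ω₃, ω₄, ω₆}  = {ω₂, ω₆} ∪ {ω₃, ω₄, ω₆}
  {ω₂, ω₃, ω₅, ω₆}  = {ω₂, ω₆} ∪ {ω₃, ω₅}
  {ω₁, ω₂, ω₃, ω₄, ω₆}  = {ω₁, ω₂, ω₄, ω₆} ∪ {ω₃, ω₄, ω₆}
  {ω₁, ω₂, ω₃, ω₅, ω₆}  = {ω₂, ω₆} ∪ {ω₁, ω₂, ω₃, ω₅}
  {ω₁, ω₂, ω₄, ω₅, ω₆}  = {ω₁, ω₂, ω₄, ω₆} ∪ {ω₁, ω₂, ω₅}
  {ω₂, ω₃, ω₄, ω₅, ω₆}  = {ω₃, ω₄, ω₅, ω₆} ∪ {ω₂, ω₆}
  [24 total]
Round 3: +11 →
  {ω₁}  = complement {ω₂, ω₃, ω₄, ω₅, ω₆}
  {ω₃}  = complement {ω₁, ω₂, ω₄, ω₅, ω₆}
  {ω₄}  = complement {ω₁, ω₂, ω₃, ω₅, ω₆}
  {ω₅}  = complement {ω₁, ω₂, ω₃, ω₄, ω₆}
  {ω₁, ω₄}  = complement {ω₂, ω₃, ω₅, ω₆}
  {ω₁, ω₅}  = complement {ω₂, ω₃, ω₄, ω₆}
  {ω₃, ω₄}  = complement {ω₁, ω₂, ω₅, ω₆}
  {ω₂, ω₃, ω₅}  = {ω₂} ∪ {ω₃, ω₅}
  {ω₂, ω₄, ω₆}  = {ω₂} ∪ {ω₄, ω₆}
  {ω₃, ω₄, ω₅}  = complement {ω₁, ω₂, ω₆}
  {ω₃, ω₅, ω₆}  = {ω₃, ω₅} ∪ {ω₆}
  [35 total]
Round 4. New:
  {ω₁, ω₃}  = {ω₁} ∪ {ω₃}
  {ω₁, ω₆}  = {ω₁} ∪ {ω₆}
  {ω₂, ω₃}  = {ω₂} ∪ {ω₃}
  {ω₂, ω₄}  = {ω₂} ∪ {ω₄}
  {ω₂, ω₅}  = {ω₂} ∪ {ω₅}
  {ω₃, ω₆}  = {ω₆} ∪ {ω₃}
  {ω₄, ω₅}  = {ω₅} ∪ {ω₄}
  {ω₅, ω₆}  = {ω₆} ∪ {ω₅}
  {ω₁, ω₂, ω₃}  = {ω₁, ω₂} ∪ {ω₃}
  {ω₁, ω₂, ω₄}  = complement {ω₃, ω₅, ω₆}
  {ω₁, ω₃, ω₄}  = {ω₃, ω₄} ∪ {ω₁}
  {ω₁, ω₃, ω₅}  = complement {ω₂, ω₄, ω₆}
  {ω₁, ω₄, ω₅}  = {ω₅} ∪ {ω₁, ω₄}
  {ω₁, ω₄, ω₆}  = complement {ω₂, ω₃, ω₅}
  {ω₁, ω₅, ω₆}  = {ω₆} ∪ {ω₁, ω₅}
  {ω₂, ω₃, ω₄}  = {ω₃, ω₄} ∪ {ω₂}
  {ω₂, ω₃, ω₆}  = {ω₂, ω₆} ∪ {ω₃}
  {ω₂, ω₅, ω₆}  = {ω₂, ω₆} ∪ {ω₅}
  {ω₄, ω₅, ω₆}  = {ω₅} ∪ {ω₄, ω₆}
  {ω₁, ω₂, ω₃, ω₄}  = {ω₃, ω₄} ∪ {ω₁, ω₂}
  {ω₁, ω₂, ω₃, ω₆}  = {ω₃} ∪ {ω₁, ω₂, ω₆}
  {ω₁, ω₂, ω₄, ω₅}  = {ω₁, ω₂, ω₅} ∪ {ω₁, ω₄}
  {ω₁, ω₃, ω₄, ω₆}  = {ω₁} ∪ {ω₃, ω₄, ω₆}
  {ω₁, ω₃, ω₅, ω₆}  = {ω₁} ∪ {ω₃, ω₅, ω₆}
  {ω₁, ω₄, ω₅, ω₆}  = {ω₁, ω₅} ∪ {ω₄, ω₆}
  {ω₂, ω₃, ω₄, ω₅}  = {ω₃, ω₄, ω₅} ∪ {ω₂}
  {ω₂, ω₄, ω₅, ω₆}  = {ω₂, ω₄, ω₆} ∪ {ω₅}
  [62 total]
Round 5: +2 →
  {ω₁, ω₃, ω₆}  = {ω₁, ω₆} ∪ {ω₁, ω₃}
  {ω₂, ω₄, ω₅}  = {ω₂, ω₅} ∪ {ω₄, ω₅}
  [64 total]
Round 6: already closed under ᶜ and ∪.

|σ(ℰ)| = 64.  σ(ℰ) = { ∅, {ω₁}, {ω₂}, {ω₃}, {ω₄}, {ω₅}, {ω₆}, {ω₁, ω₂}, {ω₁, ω₃}, {ω₁, ω₄}, {ω₁, ω₅}, {ω₁, ω₆}, {ω₂, ω₃}, {ω₂, ω₄}, {ω₂, ω₅}, {ω₂, ω₆}, {ω₃, ω₄}, {ω₃, ω₅}, {ω₃, ω₆}, {ω₄, ω₅}, {ω₄, ω₆}, {ω₅, ω₆}, {ω₁, ω₂, ω₃}, {ω₁, ω₂, ω₄}, {ω₁, ω₂, ω₅}, {ω₁, ω₂, ω₆}, {ω₁, ω₃, ω₄}, {ω₁, ω₃, ω₅}, {ω₁, ω₃, ω₆}, {ω₁, ω₄, ω₅}, {ω₁, ω₄, ω₆}, {ω₁, ω₅, ω₆}, {ω₂, ω₃, ω₄}, {ω₂, ω₃, ω₅}, {ω₂, ω₃, ω₆}, {ω₂, ω₄, ω₅}, {ω₂, ω₄, ω₆}, {ω₂, ω₅, ω₆}, {ω₃, ω₄, ω₅}, {ω₃, ω₄, ω₆}, {ω₃, ω₅, ω₆}, {ω₄, ω₅, ω₆}, {ω₁, ω₂, ω₃, ω₄}, {ω₁, ω₂, ω₃, ω₅}, {ω₁, ω₂, ω₃, ω₆}, {ω₁, ω₂, ω₄, ω₅}, {ω₁, ω₂, ω₄, ω₆}, {ω₁, ω₂, ω₅, ω₆}, {ω₁, ω₃, ω₄, ω₅}, {ω₁, ω₃, ω₄, ω₆}, {ω₁, ω₃, ω₅, ω₆}, {ω₁, ω₄, ω₅, ω₆}, {ω₂, ω₃, ω₄, ω₅}, {ω₂, ω₃, ω₄, ω₆}, {ω₂, ω₃, ω₅, ω₆}, {ω₂, ω₄, ω₅, ω₆}, {ω₃, ω₄, ω₅, ω₆}, {ω₁, ω₂, ω₃, ω₄, ω₅}, {ω₁, ω₂, ω₃, ω₄, ω₆}, {ω₁, ω₂, ω₃, ω₅, ω₆}, {ω₁, ω₂, ω₄, ω₅, ω₆}, {ω₁, ω₃, ω₄, ω₅, ω₆}, {ω₂, ω₃, ω₄, ω₅, ω₆}, S }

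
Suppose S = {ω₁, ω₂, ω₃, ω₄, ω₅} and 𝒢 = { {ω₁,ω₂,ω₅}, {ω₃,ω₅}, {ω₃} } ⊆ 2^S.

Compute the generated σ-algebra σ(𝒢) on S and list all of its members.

|σ(𝒢)| = 16.  σ(𝒢) = { ∅, {ω₃}, {ω₄}, {ω₅}, {ω₁,ω₂}, {ω₃,ω₄}, {ω₃,ω₅}, {ω₄,ω₅}, {ω₁,ω₂,ω₃}, {ω₁,ω₂,ω₄}, {ω₁,ω₂,ω₅}, {ω₃,ω₄,ω₅}, {ω₁,ω₂,ω₃,ω₄}, {ω₁,ω₂,ω₃,ω₅}, {ω₁,ω₂,ω₄,ω₅}, S }

Working:
Take S₀ = 𝒢 ∪ {∅, S} = { ∅, {ω₃}, {ω₃,ω₅}, {ω₁,ω₂,ω₅}, S }.
Round 1: 4 new —
  {ω₃,ω₄}  = S∖{ω₁,ω₂,ω₅}
  {ω₁,ω₂,ω₄}  = S∖{ω₃,ω₅}
  {ω₁,ω₂,ω₃,ω₅}  = {ω₃} ∪ {ω₁,ω₂,ω₅}
  {ω₁,ω₂,ω₄,ω₅}  = S∖{ω₃}
  [9 total]
Round 2: 3 new —
  {ω₄}  = S∖{ω₁,ω₂,ω₃,ω₅}
  {ω₃,ω₄,ω₅}  = {ω₃,ω₄} ∪ {ω₃,ω₅}
  {ω₁,ω₂,ω₃,ω₄}  = {ω₃,ω₄} ∪ {ω₁,ω₂,ω₄}
  [12 total]
Round 3 (2 new):
  {ω₅}  = S∖{ω₁,ω₂,ω₃,ω₄}
  {ω₁,ω₂}  = S∖{ω₃,ω₄,ω₅}
  [14 total]
Round 4 adds 2:
  {ω₄,ω₅}  = {ω₄} ∪ {ω₅}
  {ω₁,ω₂,ω₃}  = {ω₃} ∪ {ω₁,ω₂}
  [16 total]
Round 5: stable.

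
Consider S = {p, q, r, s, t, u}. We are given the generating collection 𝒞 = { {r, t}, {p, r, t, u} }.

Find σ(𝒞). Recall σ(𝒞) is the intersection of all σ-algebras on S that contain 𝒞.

Answer: σ(𝒞) = { {}, {p, u}, {q, s}, {r, t}, {p, q, s, u}, {p, r, t, u}, {q, r, s, t}, S }

Trace:
Take S₀ = 𝒞 ∪ {∅, S} = { {}, {r, t}, {p, r, t, u}, S }.
Pass 1: 2 new —
  {q, s}  = complement {p, r, t, u}
  {p, q, s, u}  = complement {r, t}
Pass 2 adds 1:
  {q, r, s, t}  = {r, t} ∪ {q, s}
Pass 3: +1 →
  {p, u}  = complement {q, r, s, t}
Pass 4: closed — nothing new.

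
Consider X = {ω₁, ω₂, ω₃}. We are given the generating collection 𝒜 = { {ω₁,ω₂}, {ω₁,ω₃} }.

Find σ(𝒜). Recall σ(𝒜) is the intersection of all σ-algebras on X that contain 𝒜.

σ(𝒜) (8 sets): { {}, {ω₁}, {ω₂}, {ω₃}, {ω₁,ω₂}, {ω₁,ω₃}, {ω₂,ω₃}, X }

Trace:
Begin from { {}, {ω₁,ω₂}, {ω₁,ω₃}, X } (that is, 𝒜 plus ∅ and X).
Step 1: +2 →
  {ω₂}  = X∖{ω₁,ω₃}
  {ω₃}  = X∖{ω₁,ω₂}
Step 2: +1 →
  {ω₂,ω₃}  = {ω₃} ∪ {ω₂}
Step 3 adds 1:
  {ω₁}  = X∖{ω₂,ω₃}
Step 4: already closed under ᶜ and ∪.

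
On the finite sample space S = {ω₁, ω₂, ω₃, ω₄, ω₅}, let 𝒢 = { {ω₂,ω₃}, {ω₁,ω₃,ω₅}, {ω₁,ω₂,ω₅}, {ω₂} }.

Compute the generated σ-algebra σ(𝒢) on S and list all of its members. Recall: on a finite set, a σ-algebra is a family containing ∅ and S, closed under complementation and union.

Begin from { {}, {ω₂}, {ω₂,ω₃}, {ω₁,ω₂,ω₅}, {ω₁,ω₃,ω₅}, S } (that is, 𝒢 plus ∅ and S).
Step 1. New:
  {ω₂,ω₄}  = complement {ω₁,ω₃,ω₅}
  {ω₃,ω₄}  = complement {ω₁,ω₂,ω₅}
  {ω₁,ω₄,ω₅}  = complement {ω₂,ω₃}
  {ω₁,ω₂,ω₃,ω₅}  = {ω₁,ω₂,ω₅} ∪ {ω₂,ω₃}
  {ω₁,ω₃,ω₄,ω₅}  = complement {ω₂}
  |family| = 11
Step 2 adds 3:
  {ω₄}  = complement {ω₁,ω₂,ω₃,ω₅}
  {ω₂,ω₃,ω₄}  = {ω₃,ω₄} ∪ {ω₂}
  {ω₁,ω₂,ω₄,ω₅}  = {ω₁,ω₄,ω₅} ∪ {ω₂}
  |family| = 14
Step 3: +2 →
  {ω₃}  = complement {ω₁,ω₂,ω₄,ω₅}
  {ω₁,ω₅}  = complement {ω₂,ω₃,ω₄}
  |family| = 16
After Step 4 the family is unchanged; done.

Hence σ(𝒢) has 16 members: { {}, {ω₂}, {ω₃}, {ω₄}, {ω₁,ω₅}, {ω₂,ω₃}, {ω₂,ω₄}, {ω₃,ω₄}, {ω₁,ω₂,ω₅}, {ω₁,ω₃,ω₅}, {ω₁,ω₄,ω₅}, {ω₂,ω₃,ω₄}, {ω₁,ω₂,ω₃,ω₅}, {ω₁,ω₂,ω₄,ω₅}, {ω₁,ω₃,ω₄,ω₅}, S }.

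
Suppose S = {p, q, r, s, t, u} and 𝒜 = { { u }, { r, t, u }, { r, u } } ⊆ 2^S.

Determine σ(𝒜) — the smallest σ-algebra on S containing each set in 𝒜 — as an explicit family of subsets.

Start: 𝒜 ∪ {∅, S} = { {  }, { u }, { r, u }, { r, t, u }, S }.
Round 1 (3 new):
  { p, q, s }  = ᶜ of { r, t, u }
  { p, q, s, t }  = ᶜ of { r, u }
  { p, q, r, s, t }  = ᶜ of { u }
Round 2 (3 new):
  { p, q, s, u }  = { u } ∪ { p, q, s }
  { p, q, r, s, u }  = { p, q, s } ∪ { r, u }
  { p, q, s, t, u }  = { u } ∪ { p, q, s, t }
Round 3 adds 3:
  { r }  = ᶜ of { p, q, s, t, u }
  { t }  = ᶜ of { p, q, r, s, u }
  { r, t }  = ᶜ of { p, q, s, u }
Round 4: 2 new —
  { t, u }  = { u } ∪ { t }
  { p, q, r, s }  = { r } ∪ { p, q, s }
Round 5: already closed under ᶜ and ∪.

Therefore σ(𝒜) = { {  }, { r }, { t }, { u }, { r, t }, { r, u }, { t, u }, { p, q, s }, { r, t, u }, { p, q, r, s }, { p, q, s, t }, { p, q, s, u }, { p, q, r, s, t }, { p, q, r, s, u }, { p, q, s, t, u }, S } (|σ(𝒜)| = 16).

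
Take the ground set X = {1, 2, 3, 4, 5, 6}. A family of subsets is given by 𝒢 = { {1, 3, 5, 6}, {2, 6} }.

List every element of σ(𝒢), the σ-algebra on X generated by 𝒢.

Begin from { {}, {2, 6}, {1, 3, 5, 6}, X } (that is, 𝒢 plus ∅ and X).
Iteration 1: +3 →
  {2, 4}  = X∖{1, 3, 5, 6}
  {1, 3, 4, 5}  = X∖{2, 6}
  {1, 2, 3, 5, 6}  = {2, 6} ∪ {1, 3, 5, 6}
  — 7 sets.
Iteration 2: +4 →
  {4}  = X∖{1, 2, 3, 5, 6}
  {2, 4, 6}  = {2, 6} ∪ {2, 4}
  {1, 2, 3, 4, 5}  = {1, 3, 4, 5} ∪ {2, 4}
  {1, 3, 4, 5, 6}  = {1, 3, 5, 6} ∪ {1, 3, 4, 5}
  — 11 sets.
Iteration 3: +3 →
  {2}  = X∖{1, 3, 4, 5, 6}
  {6}  = X∖{1, 2, 3, 4, 5}
  {1, 3, 5}  = X∖{2, 4, 6}
  — 14 sets.
Iteration 4: 2 new —
  {4, 6}  = {4} ∪ {6}
  {1, 2, 3, 5}  = {1, 3, 5} ∪ {2}
  — 16 sets.
Iteration 5: closed — nothing new.

σ(𝒢) = { {}, {2}, {4}, {6}, {2, 4}, {2, 6}, {4, 6}, {1, 3, 5}, {2, 4, 6}, {1, 2, 3, 5}, {1, 3, 4, 5}, {1, 3, 5, 6}, {1, 2, 3, 4, 5}, {1, 2, 3, 5, 6}, {1, 3, 4, 5, 6}, X }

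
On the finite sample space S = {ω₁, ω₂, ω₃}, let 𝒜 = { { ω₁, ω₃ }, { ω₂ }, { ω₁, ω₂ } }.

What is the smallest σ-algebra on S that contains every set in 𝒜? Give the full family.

|σ(𝒜)| = 8.  σ(𝒜) = { {  }, { ω₁ }, { ω₂ }, { ω₃ }, { ω₁, ω₂ }, { ω₁, ω₃ }, { ω₂, ω₃ }, S }

Derivation:
Start: 𝒜 ∪ {∅, S} = { {  }, { ω₂ }, { ω₁, ω₂ }, { ω₁, ω₃ }, S }.
Step 1: +1 →
  { ω₃ }  = { ω₁, ω₂ }ᶜ
Step 2 adds 1:
  { ω₂, ω₃ }  = { ω₃ } ∪ { ω₂ }
Step 3. New:
  { ω₁ }  = { ω₂, ω₃ }ᶜ
Step 4: stable.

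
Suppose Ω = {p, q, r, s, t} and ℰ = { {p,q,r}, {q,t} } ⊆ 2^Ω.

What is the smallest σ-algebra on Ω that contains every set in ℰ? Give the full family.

Take S₀ = ℰ ∪ {∅, Ω} = { {}, {q,t}, {p,q,r}, Ω }.
Step 1: +3 →
  {s,t}  = Ω∖{p,q,r}
  {p,r,s}  = Ω∖{q,t}
  {p,q,r,t}  = {p,q,r} ∪ {q,t}
Step 2: 4 new —
  {s}  = Ω∖{p,q,r,t}
  {q,s,t}  = {s,t} ∪ {q,t}
  {p,q,r,s}  = {p,r,s} ∪ {p,q,r}
  {p,r,s,t}  = {s,t} ∪ {p,r,s}
Step 3: +3 →
  {q}  = Ω∖{p,r,s,t}
  {t}  = Ω∖{p,q,r,s}
  {p,r}  = Ω∖{q,s,t}
Step 4. New:
  {q,s}  = {s} ∪ {q}
  {p,r,t}  = {p,r} ∪ {t}
Step 5: already closed under ᶜ and ∪.

|σ(ℰ)| = 16.  σ(ℰ) = { {}, {q}, {s}, {t}, {p,r}, {q,s}, {q,t}, {s,t}, {p,q,r}, {p,r,s}, {p,r,t}, {q,s,t}, {p,q,r,s}, {p,q,r,t}, {p,r,s,t}, Ω }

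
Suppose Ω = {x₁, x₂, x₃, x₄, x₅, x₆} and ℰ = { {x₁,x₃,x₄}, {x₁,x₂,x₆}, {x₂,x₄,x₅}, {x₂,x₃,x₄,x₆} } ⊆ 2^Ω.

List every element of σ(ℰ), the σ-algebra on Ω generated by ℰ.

|σ(ℰ)| = 64.  σ(ℰ) = { {}, {x₁}, {x₂}, {x₃}, {x₄}, {x₅}, {x₆}, {x₁,x₂}, {x₁,x₃}, {x₁,x₄}, {x₁,x₅}, {x₁,x₆}, {x₂,x₃}, {x₂,x₄}, {x₂,x₅}, {x₂,x₆}, {x₃,x₄}, {x₃,x₅}, {x₃,x₆}, {x₄,x₅}, {x₄,x₆}, {x₅,x₆}, {x₁,x₂,x₃}, {x₁,x₂,x₄}, {x₁,x₂,x₅}, {x₁,x₂,x₆}, {x₁,x₃,x₄}, {x₁,x₃,x₅}, {x₁,x₃,x₆}, {x₁,x₄,x₅}, {x₁,x₄,x₆}, {x₁,x₅,x₆}, {x₂,x₃,x₄}, {x₂,x₃,x₅}, {x₂,x₃,x₆}, {x₂,x₄,x₅}, {x₂,x₄,x₆}, {x₂,x₅,x₆}, {x₃,x₄,x₅}, {x₃,x₄,x₆}, {x₃,x₅,x₆}, {x₄,x₅,x₆}, {x₁,x₂,x₃,x₄}, {x₁,x₂,x₃,x₅}, {x₁,x₂,x₃,x₆}, {x₁,x₂,x₄,x₅}, {x₁,x₂,x₄,x₆}, {x₁,x₂,x₅,x₆}, {x₁,x₃,x₄,x₅}, {x₁,x₃,x₄,x₆}, {x₁,x₃,x₅,x₆}, {x₁,x₄,x₅,x₆}, {x₂,x₃,x₄,x₅}, {x₂,x₃,x₄,x₆}, {x₂,x₃,x₅,x₆}, {x₂,x₄,x₅,x₆}, {x₃,x₄,x₅,x₆}, {x₁,x₂,x₃,x₄,x₅}, {x₁,x₂,x₃,x₄,x₆}, {x₁,x₂,x₃,x₅,x₆}, {x₁,x₂,x₄,x₅,x₆}, {x₁,x₃,x₄,x₅,x₆}, {x₂,x₃,x₄,x₅,x₆}, Ω }

Derivation:
Seed the family with ℰ together with ∅ and Ω: { {}, {x₁,x₂,x₆}, {x₁,x₃,x₄}, {x₂,x₄,x₅}, {x₂,x₃,x₄,x₆}, Ω }.
Round 1 adds 8:
  {x₁,x₅}  = complement {x₂,x₃,x₄,x₆}
  {x₁,x₃,x₆}  = complement {x₂,x₄,x₅}
  {x₂,x₅,x₆}  = complement {x₁,x₃,x₄}
  {x₃,x₄,x₅}  = complement {x₁,x₂,x₆}
  {x₁,x₂,x₃,x₄,x₅}  = {x₁,x₃,x₄} ∪ {x₂,x₄,x₅}
  {x₁,x₂,x₃,x₄,x₆}  = {x₁,x₃,x₄} ∪ {x₂,x₃,x₄,x₆}
  {x₁,x₂,x₄,x₅,x₆}  = {x₁,x₂,x₆} ∪ {x₂,x₄,x₅}
  {x₂,x₃,x₄,x₅,x₆}  = {x₂,x₃,x₄,x₆} ∪ {x₂,x₄,x₅}
Round 2: 14 new —
  {x₁}  = complement {x₂,x₃,x₄,x₅,x₆}
  {x₃}  = complement {x₁,x₂,x₄,x₅,x₆}
  {x₅}  = complement {x₁,x₂,x₃,x₄,x₆}
  {x₆}  = complement {x₁,x₂,x₃,x₄,x₅}
  {x₁,x₂,x₃,x₆}  = {x₁,x₃,x₆} ∪ {x₁,x₂,x₆}
  {x₁,x₂,x₄,x₅}  = {x₁,x₅} ∪ {x₂,x₄,x₅}
  {x₁,x₂,x₅,x₆}  = {x₂,x₅,x₆} ∪ {x₁,x₅}
  {x₁,x₃,x₄,x₅}  = {x₃,x₄,x₅} ∪ {x₁,x₃,x₄}
  {x₁,x₃,x₄,x₆}  = {x₁,x₃,x₆} ∪ {x₁,x₃,x₄}
  {x₁,x₃,x₅,x₆}  = {x₁,x₃,x₆} ∪ {x₁,x₅}
  {x₂,x₃,x₄,x₅}  = {x₃,x₄,x₅} ∪ {x₂,x₄,x₅}
  {x₂,x₄,x₅,x₆}  = {x₂,x₅,x₆} ∪ {x₂,x₄,x₅}
  {x₁,x₂,x₃,x₅,x₆}  = {x₁,x₃,x₆} ∪ {x₂,x₅,x₆}
  {x₁,x₃,x₄,x₅,x₆}  = {x₃,x₄,x₅} ∪ {x₁,x₃,x₆}
Round 3: +16 →
  {x₂}  = complement {x₁,x₃,x₄,x₅,x₆}
  {x₄}  = complement {x₁,x₂,x₃,x₅,x₆}
  {x₁,x₃}  = complement {x₂,x₄,x₅,x₆}
  {x₁,x₆}  = complement {x₂,x₃,x₄,x₅}
  {x₂,x₄}  = complement {x₁,x₃,x₅,x₆}
  {x₂,x₅}  = complement {x₁,x₃,x₄,x₆}
  {x₂,x₆}  = complement {x₁,x₃,x₄,x₅}
  {x₃,x₄}  = complement {x₁,x₂,x₅,x₆}
  {x₃,x₅}  = {x₅} ∪ {x₃}
  {x₃,x₆}  = complement {x₁,x₂,x₄,x₅}
  {x₄,x₅}  = complement {x₁,x₂,x₃,x₆}
  {x₅,x₆}  = {x₆} ∪ {x₅}
  {x₁,x₃,x₅}  = {x₁,x₅} ∪ {x₃}
  {x₁,x₅,x₆}  = {x₁,x₅} ∪ {x₆}
  {x₂,x₃,x₅,x₆}  = {x₂,x₅,x₆} ∪ {x₃}
  {x₃,x₄,x₅,x₆}  = {x₃,x₄,x₅} ∪ {x₆}
Round 4: +20 →
  {x₁,x₂}  = complement {x₃,x₄,x₅,x₆}
  {x₁,x₄}  = complement {x₂,x₃,x₅,x₆}
  {x₂,x₃}  = {x₂} ∪ {x₃}
  {x₄,x₆}  = {x₄} ∪ {x₆}
  {x₁,x₂,x₃}  = {x₂} ∪ {x₁,x₃}
  {x₁,x₂,x₄}  = {x₁} ∪ {x₂,x₄}
  {x₁,x₂,x₅}  = {x₂} ∪ {x₁,x₅}
  {x₁,x₄,x₅}  = {x₄,x₅} ∪ {x₁}
  {x₁,x₄,x₆}  = {x₁,x₆} ∪ {x₄}
  {x₂,x₃,x₄}  = complement {x₁,x₅,x₆}
  {x₂,x₃,x₅}  = {x₂} ∪ {x₃,x₅}
  {x₂,x₃,x₆}  = {x₂} ∪ {x₃,x₆}
  {x₂,x₄,x₆}  = complement {x₁,x₃,x₅}
  {x₃,x₄,x₆}  = {x₃,x₄} ∪ {x₃,x₆}
  {x₃,x₅,x₆}  = {x₃,x₅} ∪ {x₃,x₆}
  {x₄,x₅,x₆}  = {x₄,x₅} ∪ {x₅,x₆}
  {x₁,x₂,x₃,x₄}  = complement {x₅,x₆}
  {x₁,x₂,x₃,x₅}  = {x₁,x₃,x₅} ∪ {x₂}
  {x₁,x₂,x₄,x₆}  = complement {x₃,x₅}
  {x₁,x₄,x₅,x₆}  = {x₁,x₆} ∪ {x₄,x₅}
Round 5: no new sets; the family is a σ-algebra.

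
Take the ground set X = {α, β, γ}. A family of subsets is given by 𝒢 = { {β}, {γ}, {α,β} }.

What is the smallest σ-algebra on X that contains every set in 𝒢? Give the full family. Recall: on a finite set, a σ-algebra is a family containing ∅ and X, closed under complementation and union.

Start: 𝒢 ∪ {∅, X} = { ∅, {β}, {γ}, {α,β}, X }.
Round 1: +2 →
  {α,γ}  = complement {β}
  {β,γ}  = {γ} ∪ {β}
  (now 7)
Round 2. New:
  {α}  = complement {β,γ}
  (now 8)
Round 3: closed — nothing new.

Hence σ(𝒢) has 8 members: { ∅, {α}, {β}, {γ}, {α,β}, {α,γ}, {β,γ}, X }.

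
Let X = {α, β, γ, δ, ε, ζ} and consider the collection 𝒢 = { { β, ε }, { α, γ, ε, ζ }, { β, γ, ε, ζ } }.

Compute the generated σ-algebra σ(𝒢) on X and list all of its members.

|σ(𝒢)| = 32.  σ(𝒢) = { {  }, { α }, { β }, { δ }, { ε }, { α, β }, { α, δ }, { α, ε }, { β, δ }, { β, ε }, { γ, ζ }, { δ, ε }, { α, β, δ }, { α, β, ε }, { α, γ, ζ }, { α, δ, ε }, { β, γ, ζ }, { β, δ, ε }, { γ, δ, ζ }, { γ, ε, ζ }, { α, β, γ, ζ }, { α, β, δ, ε }, { α, γ, δ, ζ }, { α, γ, ε, ζ }, { β, γ, δ, ζ }, { β, γ, ε, ζ }, { γ, δ, ε, ζ }, { α, β, γ, δ, ζ }, { α, β, γ, ε, ζ }, { α, γ, δ, ε, ζ }, { β, γ, δ, ε, ζ }, X }

Working:
Seed the family with 𝒢 together with ∅ and X: { {  }, { β, ε }, { α, γ, ε, ζ }, { β, γ, ε, ζ }, X }.
Iteration 1 (4 new):
  { α, δ }  = complement { β, γ, ε, ζ }
  { β, δ }  = complement { α, γ, ε, ζ }
  { α, γ, δ, ζ }  = complement { β, ε }
  { α, β, γ, ε, ζ }  = { α, γ, ε, ζ } ∪ { β, ε }
  — 9 sets.
Iteration 2. New:
  { δ }  = complement { α, β, γ, ε, ζ }
  { α, β, δ }  = { α, δ } ∪ { β, δ }
  { β, δ, ε }  = { β, ε } ∪ { β, δ }
  { α, β, δ, ε }  = { β, ε } ∪ { α, δ }
  { α, β, γ, δ, ζ }  = { α, γ, δ, ζ } ∪ { β, δ }
  { α, γ, δ, ε, ζ }  = { α, γ, ε, ζ } ∪ { α, δ }
  { β, γ, δ, ε, ζ }  = { β, δ } ∪ { β, γ, ε, ζ }
  — 16 sets.
Iteration 3 (6 new):
  { α }  = complement { β, γ, δ, ε, ζ }
  { β }  = complement { α, γ, δ, ε, ζ }
  { ε }  = complement { α, β, γ, δ, ζ }
  { γ, ζ }  = complement { α, β, δ, ε }
  { α, γ, ζ }  = complement { β, δ, ε }
  { γ, ε, ζ }  = complement { α, β, δ }
  — 22 sets.
Iteration 4 (10 new):
  { α, β }  = { α } ∪ { β }
  { α, ε }  = { α } ∪ { ε }
  { δ, ε }  = { ε } ∪ { δ }
  { α, β, ε }  = { β, ε } ∪ { α }
  { α, δ, ε }  = { ε } ∪ { α, δ }
  { β, γ, ζ }  = { β } ∪ { γ, ζ }
  { γ, δ, ζ }  = { γ, ζ } ∪ { δ }
  { α, β, γ, ζ }  = { α, γ, ζ } ∪ { β }
  { β, γ, δ, ζ }  = { γ, ζ } ∪ { β, δ }
  { γ, δ, ε, ζ }  = { γ, ε, ζ } ∪ { δ }
  — 32 sets.
Iteration 5 adds nothing — fixpoint reached.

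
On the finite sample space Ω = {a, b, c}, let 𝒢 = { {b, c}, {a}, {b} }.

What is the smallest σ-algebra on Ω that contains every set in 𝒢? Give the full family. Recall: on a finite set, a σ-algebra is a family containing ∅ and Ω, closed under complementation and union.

Initial family (5 sets): { ∅, {a}, {b}, {b, c}, Ω }.
Iteration 1: 2 new —
  {a, b}  = {b} ∪ {a}
  {a, c}  = complement {b}
  — 7 sets.
Iteration 2: +1 →
  {c}  = complement {a, b}
  — 8 sets.
Iteration 3 adds nothing — fixpoint reached.

σ(𝒢) = { ∅, {a}, {b}, {c}, {a, b}, {a, c}, {b, c}, Ω }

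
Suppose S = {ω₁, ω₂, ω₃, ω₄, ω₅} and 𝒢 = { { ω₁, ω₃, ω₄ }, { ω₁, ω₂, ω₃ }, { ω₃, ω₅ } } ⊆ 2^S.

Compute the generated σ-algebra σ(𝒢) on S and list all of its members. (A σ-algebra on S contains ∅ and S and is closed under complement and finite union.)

Take S₀ = 𝒢 ∪ {∅, S} = { ∅, { ω₃, ω₅ }, { ω₁, ω₂, ω₃ }, { ω₁, ω₃, ω₄ }, S }.
Step 1: +6 →
  { ω₂, ω₅ }  = S∖{ ω₁, ω₃, ω₄ }
  { ω₄, ω₅ }  = S∖{ ω₁, ω₂, ω₃ }
  { ω₁, ω₂, ω₄ }  = S∖{ ω₃, ω₅ }
  { ω₁, ω₂, ω₃, ω₄ }  = { ω₁, ω₃, ω₄ } ∪ { ω₁, ω₂, ω₃ }
  { ω₁, ω₂, ω₃, ω₅ }  = { ω₁, ω₂, ω₃ } ∪ { ω₃, ω₅ }
  { ω₁, ω₃, ω₄, ω₅ }  = { ω₁, ω₃, ω₄ } ∪ { ω₃, ω₅ }
  [11 total]
Step 2: +7 →
  { ω₂ }  = S∖{ ω₁, ω₃, ω₄, ω₅ }
  { ω₄ }  = S∖{ ω₁, ω₂, ω₃, ω₅ }
  { ω₅ }  = S∖{ ω₁, ω₂, ω₃, ω₄ }
  { ω₂, ω₃, ω₅ }  = { ω₂, ω₅ } ∪ { ω₃, ω₅ }
  { ω₂, ω₄, ω₅ }  = { ω₂, ω₅ } ∪ { ω₄, ω₅ }
  { ω₃, ω₄, ω₅ }  = { ω₄, ω₅ } ∪ { ω₃, ω₅ }
  { ω₁, ω₂, ω₄, ω₅ }  = { ω₂, ω₅ } ∪ { ω₁, ω₂, ω₄ }
  [18 total]
Step 3 adds 6:
  { ω₃ }  = S∖{ ω₁, ω₂, ω₄, ω₅ }
  { ω₁, ω₂ }  = S∖{ ω₃, ω₄, ω₅ }
  { ω₁, ω₃ }  = S∖{ ω₂, ω₄, ω₅ }
  { ω₁, ω₄ }  = S∖{ ω₂, ω₃, ω₅ }
  { ω₂, ω₄ }  = { ω₄ } ∪ { ω₂ }
  { ω₂, ω₃, ω₄, ω₅ }  = { ω₄, ω₅ } ∪ { ω₂, ω₃, ω₅ }
  [24 total]
Step 4 adds 7:
  { ω₁ }  = S∖{ ω₂, ω₃, ω₄, ω₅ }
  { ω₂, ω₃ }  = { ω₂ } ∪ { ω₃ }
  { ω₃, ω₄ }  = { ω₃ } ∪ { ω₄ }
  { ω₁, ω₂, ω₅ }  = { ω₂, ω₅ } ∪ { ω₁, ω₂ }
  { ω₁, ω₃, ω₅ }  = S∖{ ω₂, ω₄ }
  { ω₁, ω₄, ω₅ }  = { ω₅ } ∪ { ω₁, ω₄ }
  { ω₂, ω₃, ω₄ }  = { ω₃ } ∪ { ω₂, ω₄ }
  [31 total]
Step 5. New:
  { ω₁, ω₅ }  = S∖{ ω₂, ω₃, ω₄ }
  [32 total]
Step 6: closed — nothing new.

σ(𝒢) = { ∅, { ω₁ }, { ω₂ }, { ω₃ }, { ω₄ }, { ω₅ }, { ω₁, ω₂ }, { ω₁, ω₃ }, { ω₁, ω₄ }, { ω₁, ω₅ }, { ω₂, ω₃ }, { ω₂, ω₄ }, { ω₂, ω₅ }, { ω₃, ω₄ }, { ω₃, ω₅ }, { ω₄, ω₅ }, { ω₁, ω₂, ω₃ }, { ω₁, ω₂, ω₄ }, { ω₁, ω₂, ω₅ }, { ω₁, ω₃, ω₄ }, { ω₁, ω₃, ω₅ }, { ω₁, ω₄, ω₅ }, { ω₂, ω₃, ω₄ }, { ω₂, ω₃, ω₅ }, { ω₂, ω₄, ω₅ }, { ω₃, ω₄, ω₅ }, { ω₁, ω₂, ω₃, ω₄ }, { ω₁, ω₂, ω₃, ω₅ }, { ω₁, ω₂, ω₄, ω₅ }, { ω₁, ω₃, ω₄, ω₅ }, { ω₂, ω₃, ω₄, ω₅ }, S }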